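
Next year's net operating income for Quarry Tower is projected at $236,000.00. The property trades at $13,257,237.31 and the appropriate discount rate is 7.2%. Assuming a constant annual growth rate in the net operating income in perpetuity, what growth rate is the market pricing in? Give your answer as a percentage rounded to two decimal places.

5.42%

P = D₁/(r−g) ⇒ g = r − D₁/P = 0.072 − $236,000.00/$13,257,237.31 = 0.054198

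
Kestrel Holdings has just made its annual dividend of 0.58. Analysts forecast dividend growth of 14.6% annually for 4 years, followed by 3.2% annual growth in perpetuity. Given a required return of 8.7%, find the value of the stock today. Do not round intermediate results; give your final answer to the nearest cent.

16.10

D_1 = 0.66468
D_2 = 0.76172
D_3 = 0.87293
D_4 = 1.00038
Terminal value at year 4: TV = D_4×(1+g_2)/(r−g_2) = 1.03240/0.055 = 18.77083
P_0 = D_1/(1+r)^1 + D_2/(1+r)^2 + D_3/(1+r)^3 + D_4/(1+r)^4 + TV/(1+r)^4
    = 0.61148 + 0.64467 + 0.67966 + 0.71655 + 13.44514 = 16.09751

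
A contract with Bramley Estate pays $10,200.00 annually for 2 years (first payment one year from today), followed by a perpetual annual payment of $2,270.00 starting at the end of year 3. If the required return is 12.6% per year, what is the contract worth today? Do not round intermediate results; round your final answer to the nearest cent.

PV of 2-year annuity: $10,200.00 × [1 − (1+0.126)^−2] / 0.126 = 17103.56533
Perpetuity value at year 2: $2,270.00 / 0.126 = 18015.87302
PV of perpetuity: 18015.87302 / (1+0.126)^2 = 14209.49132
Total PV = 17103.56533 + 14209.49132 = 31313.05665

$31313.06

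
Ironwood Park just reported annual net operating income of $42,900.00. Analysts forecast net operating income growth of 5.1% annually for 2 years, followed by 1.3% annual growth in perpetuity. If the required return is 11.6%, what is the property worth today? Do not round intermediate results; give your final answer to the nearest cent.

$452651.95

D_1 = 45087.90000
D_2 = 47387.38290
Terminal value at year 2: TV = D_2×(1+g_2)/(r−g_2) = 48003.41888/0.103 = 466052.61046
P_0 = D_1/(1+r)^1 + D_2/(1+r)^2 + TV/(1+r)^2
    = 40401.34409 + 38048.21921 + 374202.38889 = 452651.95219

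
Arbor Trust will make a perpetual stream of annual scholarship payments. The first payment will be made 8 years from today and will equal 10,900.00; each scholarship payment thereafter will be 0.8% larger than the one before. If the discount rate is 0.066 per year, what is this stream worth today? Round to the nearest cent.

Value at end of year 7: C₁ / (r − g) = 10,900.00 / (0.066 − 0.008) = 187,931.0345
Discount to today: PV = 187,931.0345 / (1 + 0.066)^7 = 187,931.0345 / 1.564229 = 120,142.89

120142.89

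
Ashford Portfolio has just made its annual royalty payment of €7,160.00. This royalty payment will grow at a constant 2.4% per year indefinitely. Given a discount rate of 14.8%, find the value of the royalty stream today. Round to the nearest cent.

D₁ = D₀ × (1 + g) = €7,160.00 × 1.024 = €7,331.8400
Growing perpetuity: P = D₁ / (r − g) = €7,331.8400 / (0.148 − 0.024) = €59,127.74

€59127.74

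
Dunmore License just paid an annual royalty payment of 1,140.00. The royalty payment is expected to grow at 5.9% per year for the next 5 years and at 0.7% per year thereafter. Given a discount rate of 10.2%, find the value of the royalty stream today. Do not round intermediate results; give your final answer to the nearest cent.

D_1 = 1207.26000
D_2 = 1278.48834
D_3 = 1353.91915
D_4 = 1433.80038
D_5 = 1518.39460
Terminal value at year 5: TV = D_5×(1+g_2)/(r−g_2) = 1529.02337/0.095 = 16094.98281
P_0 = D_1/(1+r)^1 + D_2/(1+r)^2 + D_3/(1+r)^3 + D_4/(1+r)^4 + D_5/(1+r)^5 + TV/(1+r)^5
    = 1095.51724 + 1052.77020 + 1011.69114 + 972.21499 + 934.27920 + 9903.35950 = 14969.83227

14969.83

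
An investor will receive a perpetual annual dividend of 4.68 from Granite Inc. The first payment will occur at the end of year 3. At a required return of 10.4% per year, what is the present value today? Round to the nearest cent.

36.92

Value at end of year 2: C / r = 4.68 / 0.104 = 45.0000
Discount to today: PV = 45.0000 / (1 + 0.104)^2 = 45.0000 / 1.218816 = 36.92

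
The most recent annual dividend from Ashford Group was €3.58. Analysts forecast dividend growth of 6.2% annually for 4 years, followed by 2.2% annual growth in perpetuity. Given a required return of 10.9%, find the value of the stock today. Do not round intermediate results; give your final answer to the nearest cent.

€48.23

D_1 = 3.80196
D_2 = 4.03768
D_3 = 4.28802
D_4 = 4.55387
Terminal value at year 4: TV = D_4×(1+g_2)/(r−g_2) = 4.65406/0.087 = 53.49494
P_0 = D_1/(1+r)^1 + D_2/(1+r)^2 + D_3/(1+r)^3 + D_4/(1+r)^4 + TV/(1+r)^4
    = 3.42828 + 3.28299 + 3.14385 + 3.01061 + 35.36605 = 48.23178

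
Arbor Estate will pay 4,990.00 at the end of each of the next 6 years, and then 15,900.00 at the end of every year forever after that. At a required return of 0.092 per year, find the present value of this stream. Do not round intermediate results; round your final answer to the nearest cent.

124175.18

PV of 6-year annuity: 4,990.00 × [1 − (1+0.092)^−6] / 0.092 = 22251.88165
Perpetuity value at year 6: 15,900.00 / 0.092 = 172826.08696
PV of perpetuity: 172826.08696 / (1+0.092)^6 = 101923.29772
Total PV = 22251.88165 + 101923.29772 = 124175.17937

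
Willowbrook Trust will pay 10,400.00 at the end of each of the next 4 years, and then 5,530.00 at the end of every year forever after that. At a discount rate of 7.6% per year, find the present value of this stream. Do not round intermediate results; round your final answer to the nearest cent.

PV of 4-year annuity: 10,400.00 × [1 − (1+0.076)^−4] / 0.076 = 34755.05351
Perpetuity value at year 4: 5,530.00 / 0.076 = 72763.15789
PV of perpetuity: 72763.15789 / (1+0.076)^4 = 54282.82656
Total PV = 34755.05351 + 54282.82656 = 89037.88007

89037.88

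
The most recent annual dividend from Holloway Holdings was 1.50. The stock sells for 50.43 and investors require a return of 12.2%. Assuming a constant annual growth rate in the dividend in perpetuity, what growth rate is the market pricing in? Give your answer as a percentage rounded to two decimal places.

8.96%

P = D₀(1+g)/(r−g) ⇒ P(r−g) = D₀(1+g) ⇒ g(P+D₀) = P·r − D₀
g = (P·r − D₀)/(P + D₀) = (50.43×0.122 − 1.50) / (50.43 + 1.50) = 0.089591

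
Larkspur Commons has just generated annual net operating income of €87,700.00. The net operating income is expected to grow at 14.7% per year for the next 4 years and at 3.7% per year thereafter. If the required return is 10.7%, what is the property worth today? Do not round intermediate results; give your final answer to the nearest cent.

D_1 = 100591.90000
D_2 = 115378.90930
D_3 = 132339.60897
D_4 = 151793.53149
Terminal value at year 4: TV = D_4×(1+g_2)/(r−g_2) = 157409.89215/0.07 = 2248712.74500
P_0 = D_1/(1+r)^1 + D_2/(1+r)^2 + D_3/(1+r)^3 + D_4/(1+r)^4 + TV/(1+r)^4
    = 90868.92502 + 94152.35501 + 97554.42746 + 101079.42936 + 1497419.54636 = 1881074.68321

€1881074.68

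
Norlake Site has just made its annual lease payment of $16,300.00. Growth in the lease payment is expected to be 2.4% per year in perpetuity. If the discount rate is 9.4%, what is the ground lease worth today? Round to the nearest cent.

$238445.71

D₁ = D₀ × (1 + g) = $16,300.00 × 1.024 = $16,691.2000
Growing perpetuity: P = D₁ / (r − g) = $16,691.2000 / (0.094 − 0.024) = $238,445.71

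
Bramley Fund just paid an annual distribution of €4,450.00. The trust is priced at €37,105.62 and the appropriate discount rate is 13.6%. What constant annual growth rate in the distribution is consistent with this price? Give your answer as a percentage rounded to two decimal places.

1.44%

P = D₀(1+g)/(r−g) ⇒ P(r−g) = D₀(1+g) ⇒ g(P+D₀) = P·r − D₀
g = (P·r − D₀)/(P + D₀) = (€37,105.62×0.136 − €4,450.00) / (€37,105.62 + €4,450.00) = 0.014351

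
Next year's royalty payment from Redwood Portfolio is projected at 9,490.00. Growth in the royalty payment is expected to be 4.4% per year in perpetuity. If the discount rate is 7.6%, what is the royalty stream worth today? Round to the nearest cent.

Growing perpetuity: P = D₁ / (r − g) = 9,490.0000 / (0.076 − 0.044) = 296,562.50

296562.50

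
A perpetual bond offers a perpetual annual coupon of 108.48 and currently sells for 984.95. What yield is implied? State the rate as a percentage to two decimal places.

11.01%

P = C/r ⇒ r = C/P = 108.48/984.95 = 0.110138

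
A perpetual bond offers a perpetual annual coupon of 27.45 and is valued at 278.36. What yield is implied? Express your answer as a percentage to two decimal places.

P = C/r ⇒ r = C/P = 27.45/278.36 = 0.098613

9.86%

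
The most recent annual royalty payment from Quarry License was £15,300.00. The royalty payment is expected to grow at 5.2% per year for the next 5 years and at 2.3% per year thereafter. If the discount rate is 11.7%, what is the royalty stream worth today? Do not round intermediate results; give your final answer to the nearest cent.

£187519.11

D_1 = 16095.60000
D_2 = 16932.57120
D_3 = 17813.06490
D_4 = 18739.34428
D_5 = 19713.79018
Terminal value at year 5: TV = D_5×(1+g_2)/(r−g_2) = 20167.20735/0.094 = 214544.75908
P_0 = D_1/(1+r)^1 + D_2/(1+r)^2 + D_3/(1+r)^3 + D_4/(1+r)^4 + D_5/(1+r)^5 + TV/(1+r)^5
    = 14409.66876 + 13571.14730 + 12781.42073 + 12037.64961 + 11337.15970 + 123382.06780 = 187519.11389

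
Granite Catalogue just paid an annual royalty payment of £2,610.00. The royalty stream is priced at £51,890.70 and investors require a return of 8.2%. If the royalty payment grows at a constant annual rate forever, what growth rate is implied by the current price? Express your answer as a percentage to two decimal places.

3.02%

P = D₀(1+g)/(r−g) ⇒ P(r−g) = D₀(1+g) ⇒ g(P+D₀) = P·r − D₀
g = (P·r − D₀)/(P + D₀) = (£51,890.70×0.082 − £2,610.00) / (£51,890.70 + £2,610.00) = 0.030184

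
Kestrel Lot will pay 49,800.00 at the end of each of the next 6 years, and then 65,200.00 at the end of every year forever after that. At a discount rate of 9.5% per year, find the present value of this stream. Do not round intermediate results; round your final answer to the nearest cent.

PV of 6-year annuity: 49,800.00 × [1 − (1+0.095)^−6] / 0.095 = 220107.30372
Perpetuity value at year 6: 65,200.00 / 0.095 = 686315.78947
PV of perpetuity: 686315.78947 / (1+0.095)^6 = 398143.17497
Total PV = 220107.30372 + 398143.17497 = 618250.47869

618250.48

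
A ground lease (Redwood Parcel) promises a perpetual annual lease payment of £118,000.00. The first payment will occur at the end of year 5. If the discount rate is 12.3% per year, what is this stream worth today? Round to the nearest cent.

£603195.19

Value at end of year 4: C / r = £118,000.00 / 0.123 = £959,349.5935
Discount to today: PV = £959,349.5935 / (1 + 0.123)^4 = £959,349.5935 / 1.590446 = £603,195.19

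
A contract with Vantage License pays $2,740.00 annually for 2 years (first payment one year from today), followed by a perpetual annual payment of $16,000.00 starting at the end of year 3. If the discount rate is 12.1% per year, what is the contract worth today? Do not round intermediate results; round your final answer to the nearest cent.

$109850.74

PV of 2-year annuity: $2,740.00 × [1 − (1+0.121)^−2] / 0.121 = 4624.66210
Perpetuity value at year 2: $16,000.00 / 0.121 = 132231.40496
PV of perpetuity: 132231.40496 / (1+0.121)^2 = 105226.07886
Total PV = 4624.66210 + 105226.07886 = 109850.74095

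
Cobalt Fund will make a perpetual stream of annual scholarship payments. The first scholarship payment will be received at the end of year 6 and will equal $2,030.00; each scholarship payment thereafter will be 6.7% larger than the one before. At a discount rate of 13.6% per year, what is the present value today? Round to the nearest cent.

Value at end of year 5: C₁ / (r − g) = $2,030.00 / (0.136 − 0.067) = $29,420.2899
Discount to today: PV = $29,420.2899 / (1 + 0.136)^5 = $29,420.2899 / 1.891872 = $15,550.89

$15550.89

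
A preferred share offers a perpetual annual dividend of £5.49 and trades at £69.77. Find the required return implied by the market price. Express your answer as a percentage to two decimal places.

7.87%

P = C/r ⇒ r = C/P = £5.49/£69.77 = 0.078687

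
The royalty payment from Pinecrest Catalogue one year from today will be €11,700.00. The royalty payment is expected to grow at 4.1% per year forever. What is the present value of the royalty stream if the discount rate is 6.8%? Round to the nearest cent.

Growing perpetuity: P = D₁ / (r − g) = €11,700.0000 / (0.068 − 0.041) = €433,333.33

€433333.33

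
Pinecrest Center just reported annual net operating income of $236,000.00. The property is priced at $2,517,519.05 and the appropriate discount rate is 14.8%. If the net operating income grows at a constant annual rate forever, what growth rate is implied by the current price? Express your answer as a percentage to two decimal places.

P = D₀(1+g)/(r−g) ⇒ P(r−g) = D₀(1+g) ⇒ g(P+D₀) = P·r − D₀
g = (P·r − D₀)/(P + D₀) = ($2,517,519.05×0.148 − $236,000.00) / ($2,517,519.05 + $236,000.00) = 0.049607

4.96%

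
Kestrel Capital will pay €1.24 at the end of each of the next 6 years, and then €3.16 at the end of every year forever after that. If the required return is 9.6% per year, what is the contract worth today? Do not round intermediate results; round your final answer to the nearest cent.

€24.46

PV of 6-year annuity: €1.24 × [1 − (1+0.096)^−6] / 0.096 = 5.46442
Perpetuity value at year 6: €3.16 / 0.096 = 32.91667
PV of perpetuity: 32.91667 / (1+0.096)^6 = 18.99121
Total PV = 5.46442 + 18.99121 = 24.45563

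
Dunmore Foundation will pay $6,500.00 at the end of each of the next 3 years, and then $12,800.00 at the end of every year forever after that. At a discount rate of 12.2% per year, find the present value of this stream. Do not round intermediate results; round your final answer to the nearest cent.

PV of 3-year annuity: $6,500.00 × [1 − (1+0.122)^−3] / 0.122 = 15558.40441
Perpetuity value at year 3: $12,800.00 / 0.122 = 104918.03279
PV of perpetuity: 104918.03279 / (1+0.122)^3 = 74279.94410
Total PV = 15558.40441 + 74279.94410 = 89838.34851

$89838.35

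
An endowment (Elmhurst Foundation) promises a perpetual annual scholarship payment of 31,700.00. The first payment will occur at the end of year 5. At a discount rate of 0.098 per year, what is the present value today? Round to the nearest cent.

222548.07

Value at end of year 4: C / r = 31,700.00 / 0.098 = 323,469.3878
Discount to today: PV = 323,469.3878 / (1 + 0.098)^4 = 323,469.3878 / 1.453481 = 222,548.07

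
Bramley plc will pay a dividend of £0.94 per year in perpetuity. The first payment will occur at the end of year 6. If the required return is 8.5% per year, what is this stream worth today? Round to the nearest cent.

£7.35

Value at end of year 5: C / r = £0.94 / 0.085 = £11.0588
Discount to today: PV = £11.0588 / (1 + 0.085)^5 = £11.0588 / 1.503657 = £7.35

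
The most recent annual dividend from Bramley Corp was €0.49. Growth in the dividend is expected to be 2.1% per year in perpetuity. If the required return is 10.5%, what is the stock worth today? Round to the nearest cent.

D₁ = D₀ × (1 + g) = €0.49 × 1.021 = €0.5003
Growing perpetuity: P = D₁ / (r − g) = €0.5003 / (0.105 − 0.021) = €5.96

€5.96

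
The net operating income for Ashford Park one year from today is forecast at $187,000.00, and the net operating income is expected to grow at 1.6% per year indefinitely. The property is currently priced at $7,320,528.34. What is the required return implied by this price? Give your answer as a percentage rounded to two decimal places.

4.15%

P = D₁/(r − g) ⇒ r = D₁/P + g = $187,000.0000/$7,320,528.34 + 0.016 = 0.025545 + 0.016 = 0.041545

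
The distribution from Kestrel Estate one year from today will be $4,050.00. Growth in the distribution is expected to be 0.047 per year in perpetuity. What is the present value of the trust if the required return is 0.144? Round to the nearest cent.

Growing perpetuity: P = D₁ / (r − g) = $4,050.0000 / (0.144 − 0.047) = $41,752.58

$41752.58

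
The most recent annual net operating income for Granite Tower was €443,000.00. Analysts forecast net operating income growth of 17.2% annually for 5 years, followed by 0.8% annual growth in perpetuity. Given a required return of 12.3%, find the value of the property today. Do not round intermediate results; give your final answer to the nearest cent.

€7329721.42

D_1 = 519196.00000
D_2 = 608497.71200
D_3 = 713159.31846
D_4 = 835822.72124
D_5 = 979584.22929
Terminal value at year 5: TV = D_5×(1+g_2)/(r−g_2) = 987420.90313/0.115 = 8586268.72285
P_0 = D_1/(1+r)^1 + D_2/(1+r)^2 + D_3/(1+r)^3 + D_4/(1+r)^4 + D_5/(1+r)^5 + TV/(1+r)^5
    = 462329.47462 + 482502.35464 + 503555.44046 + 525527.13822 + 548457.52982 + 4807349.47878 = 7329721.41653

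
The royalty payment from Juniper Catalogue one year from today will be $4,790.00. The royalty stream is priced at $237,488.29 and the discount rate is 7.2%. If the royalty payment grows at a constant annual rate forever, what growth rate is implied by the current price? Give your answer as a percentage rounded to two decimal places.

P = D₁/(r−g) ⇒ g = r − D₁/P = 0.072 − $4,790.00/$237,488.29 = 0.051831

5.18%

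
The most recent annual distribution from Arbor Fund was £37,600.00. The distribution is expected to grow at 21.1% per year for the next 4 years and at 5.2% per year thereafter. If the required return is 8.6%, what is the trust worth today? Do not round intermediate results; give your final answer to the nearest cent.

D_1 = 45533.60000
D_2 = 55141.18960
D_3 = 66775.98061
D_4 = 80865.71251
Terminal value at year 4: TV = D_4×(1+g_2)/(r−g_2) = 85070.72956/0.034 = 2502080.28130
P_0 = D_1/(1+r)^1 + D_2/(1+r)^2 + D_3/(1+r)^3 + D_4/(1+r)^4 + TV/(1+r)^4
    = 41927.80847 + 46753.75328 + 52135.17055 + 58135.99589 + 1798796.10815 = 1997748.83634

£1997748.84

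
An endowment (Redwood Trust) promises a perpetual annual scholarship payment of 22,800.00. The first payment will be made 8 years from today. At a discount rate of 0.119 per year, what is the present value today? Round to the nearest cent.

87212.21

Value at end of year 7: C / r = 22,800.00 / 0.119 = 191,596.6387
Discount to today: PV = 191,596.6387 / (1 + 0.119)^7 = 191,596.6387 / 2.196902 = 87,212.21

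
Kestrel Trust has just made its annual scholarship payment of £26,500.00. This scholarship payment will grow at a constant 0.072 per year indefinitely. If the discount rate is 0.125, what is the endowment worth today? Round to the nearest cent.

D₁ = D₀ × (1 + g) = £26,500.00 × 1.072 = £28,408.0000
Growing perpetuity: P = D₁ / (r − g) = £28,408.0000 / (0.125 − 0.072) = £536,000.00

£536000.00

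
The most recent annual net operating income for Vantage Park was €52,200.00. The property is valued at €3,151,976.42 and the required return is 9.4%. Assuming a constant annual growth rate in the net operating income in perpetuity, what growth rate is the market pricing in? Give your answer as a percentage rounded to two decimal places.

7.62%

P = D₀(1+g)/(r−g) ⇒ P(r−g) = D₀(1+g) ⇒ g(P+D₀) = P·r − D₀
g = (P·r − D₀)/(P + D₀) = (€3,151,976.42×0.094 − €52,200.00) / (€3,151,976.42 + €52,200.00) = 0.076177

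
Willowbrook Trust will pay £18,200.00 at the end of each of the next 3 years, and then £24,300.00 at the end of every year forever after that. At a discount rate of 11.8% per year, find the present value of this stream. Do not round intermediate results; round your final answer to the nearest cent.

£191230.53

PV of 3-year annuity: £18,200.00 × [1 − (1+0.118)^−3] / 0.118 = 43864.00275
Perpetuity value at year 3: £24,300.00 / 0.118 = 205932.20339
PV of perpetuity: 205932.20339 / (1+0.118)^3 = 147366.52939
Total PV = 43864.00275 + 147366.52939 = 191230.53214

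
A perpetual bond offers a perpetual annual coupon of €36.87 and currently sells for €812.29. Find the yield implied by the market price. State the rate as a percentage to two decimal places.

P = C/r ⇒ r = C/P = €36.87/€812.29 = 0.045390

4.54%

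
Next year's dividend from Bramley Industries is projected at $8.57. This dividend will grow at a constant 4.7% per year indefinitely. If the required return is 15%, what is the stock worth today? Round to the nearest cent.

Growing perpetuity: P = D₁ / (r − g) = $8.5700 / (0.15 − 0.047) = $83.20

$83.20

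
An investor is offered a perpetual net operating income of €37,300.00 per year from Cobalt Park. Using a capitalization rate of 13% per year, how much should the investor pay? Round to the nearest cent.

Level perpetuity: PV = C / r = €37,300.00 / 0.13 = €286,923.08

€286923.08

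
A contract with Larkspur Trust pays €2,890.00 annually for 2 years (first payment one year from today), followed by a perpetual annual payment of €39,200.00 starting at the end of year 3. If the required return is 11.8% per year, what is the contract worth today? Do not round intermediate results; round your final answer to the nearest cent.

PV of 2-year annuity: €2,890.00 × [1 − (1+0.118)^−2] / 0.118 = 4897.11374
Perpetuity value at year 2: €39,200.00 / 0.118 = 332203.38983
PV of perpetuity: 332203.38983 / (1+0.118)^2 = 265778.87122
Total PV = 4897.11374 + 265778.87122 = 270675.98496

€270675.98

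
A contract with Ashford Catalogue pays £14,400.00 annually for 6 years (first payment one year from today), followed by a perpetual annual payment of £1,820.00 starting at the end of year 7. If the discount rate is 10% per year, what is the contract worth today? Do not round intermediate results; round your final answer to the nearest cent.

PV of 6-year annuity: £14,400.00 × [1 − (1+0.1)^−6] / 0.1 = 62715.75407
Perpetuity value at year 6: £1,820.00 / 0.1 = 18200.00000
PV of perpetuity: 18200.00000 / (1+0.1)^6 = 10273.42553
Total PV = 62715.75407 + 10273.42553 = 72989.17960

£72989.18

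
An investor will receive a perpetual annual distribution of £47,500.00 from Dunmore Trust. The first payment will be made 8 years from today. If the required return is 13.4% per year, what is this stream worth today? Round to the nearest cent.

£146993.26

Value at end of year 7: C / r = £47,500.00 / 0.134 = £354,477.6119
Discount to today: PV = £354,477.6119 / (1 + 0.134)^7 = £354,477.6119 / 2.411523 = £146,993.26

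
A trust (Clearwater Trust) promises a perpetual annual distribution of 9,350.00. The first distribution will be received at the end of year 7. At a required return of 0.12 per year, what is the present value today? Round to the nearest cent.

Value at end of year 6: C / r = 9,350.00 / 0.12 = 77,916.6667
Discount to today: PV = 77,916.6667 / (1 + 0.12)^6 = 77,916.6667 / 1.973823 = 39,475.01

39475.01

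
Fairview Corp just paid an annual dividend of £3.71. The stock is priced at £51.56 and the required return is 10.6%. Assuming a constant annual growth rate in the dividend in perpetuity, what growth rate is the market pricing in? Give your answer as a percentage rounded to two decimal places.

3.18%

P = D₀(1+g)/(r−g) ⇒ P(r−g) = D₀(1+g) ⇒ g(P+D₀) = P·r − D₀
g = (P·r − D₀)/(P + D₀) = (£51.56×0.106 − £3.71) / (£51.56 + £3.71) = 0.031760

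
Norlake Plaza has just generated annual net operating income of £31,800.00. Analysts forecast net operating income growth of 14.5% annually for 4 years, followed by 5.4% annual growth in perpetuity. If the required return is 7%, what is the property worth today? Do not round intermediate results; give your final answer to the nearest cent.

D_1 = 36411.00000
D_2 = 41690.59500
D_3 = 47735.73127
D_4 = 54657.41231
Terminal value at year 4: TV = D_4×(1+g_2)/(r−g_2) = 57608.91257/0.016 = 3600557.03591
P_0 = D_1/(1+r)^1 + D_2/(1+r)^2 + D_3/(1+r)^3 + D_4/(1+r)^4 + TV/(1+r)^4
    = 34028.97196 + 36414.18028 + 38966.57609 + 41697.87815 + 2746847.72340 = 2897955.32989

£2897955.33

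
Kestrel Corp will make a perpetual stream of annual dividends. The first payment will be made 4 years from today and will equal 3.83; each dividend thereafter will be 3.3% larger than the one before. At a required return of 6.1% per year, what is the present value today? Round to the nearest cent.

114.52

Value at end of year 3: C₁ / (r − g) = 3.83 / (0.061 − 0.033) = 136.7857
Discount to today: PV = 136.7857 / (1 + 0.061)^3 = 136.7857 / 1.194390 = 114.52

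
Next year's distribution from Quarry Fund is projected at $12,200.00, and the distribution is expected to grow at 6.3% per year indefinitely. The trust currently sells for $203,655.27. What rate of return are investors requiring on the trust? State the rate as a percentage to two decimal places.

12.29%

P = D₁/(r − g) ⇒ r = D₁/P + g = $12,200.0000/$203,655.27 + 0.063 = 0.059905 + 0.063 = 0.122905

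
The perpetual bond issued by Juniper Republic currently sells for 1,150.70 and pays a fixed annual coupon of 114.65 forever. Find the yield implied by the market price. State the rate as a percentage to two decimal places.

P = C/r ⇒ r = C/P = 114.65/1,150.70 = 0.099635

9.96%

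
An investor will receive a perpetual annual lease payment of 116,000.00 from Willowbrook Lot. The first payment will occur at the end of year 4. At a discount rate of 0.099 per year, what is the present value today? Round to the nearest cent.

882733.72

Value at end of year 3: C / r = 116,000.00 / 0.099 = 1,171,717.1717
Discount to today: PV = 1,171,717.1717 / (1 + 0.099)^3 = 1,171,717.1717 / 1.327373 = 882,733.72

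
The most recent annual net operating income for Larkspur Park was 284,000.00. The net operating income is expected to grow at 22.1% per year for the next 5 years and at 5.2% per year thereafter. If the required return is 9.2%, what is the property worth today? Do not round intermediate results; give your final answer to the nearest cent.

D_1 = 346764.00000
D_2 = 423398.84400
D_3 = 516969.98852
D_4 = 631220.35599
D_5 = 770720.05466
Terminal value at year 5: TV = D_5×(1+g_2)/(r−g_2) = 810797.49750/0.04 = 20269937.43759
P_0 = D_1/(1+r)^1 + D_2/(1+r)^2 + D_3/(1+r)^3 + D_4/(1+r)^4 + D_5/(1+r)^5 + TV/(1+r)^5
    = 317549.45055 + 355062.16037 + 397006.31667 + 443905.41452 + 496344.79041 + 13053867.98790 = 15063736.12043

15063736.12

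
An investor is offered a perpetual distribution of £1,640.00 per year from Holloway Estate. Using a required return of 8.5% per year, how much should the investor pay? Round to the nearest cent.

Level perpetuity: PV = C / r = £1,640.00 / 0.085 = £19,294.12

£19294.12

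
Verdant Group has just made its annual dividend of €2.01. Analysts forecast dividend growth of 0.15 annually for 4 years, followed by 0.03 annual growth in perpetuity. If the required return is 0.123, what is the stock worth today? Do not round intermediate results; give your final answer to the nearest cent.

€33.02

D_1 = 2.31150
D_2 = 2.65822
D_3 = 3.05696
D_4 = 3.51550
Terminal value at year 4: TV = D_4×(1+g_2)/(r−g_2) = 3.62097/0.093 = 38.93514
P_0 = D_1/(1+r)^1 + D_2/(1+r)^2 + D_3/(1+r)^3 + D_4/(1+r)^4 + TV/(1+r)^4
    = 2.05833 + 2.10781 + 2.15849 + 2.21039 + 24.48063 = 33.01565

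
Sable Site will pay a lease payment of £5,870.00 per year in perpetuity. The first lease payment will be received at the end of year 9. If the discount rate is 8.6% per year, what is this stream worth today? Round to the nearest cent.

£35277.76

Value at end of year 8: C / r = £5,870.00 / 0.086 = £68,255.8140
Discount to today: PV = £68,255.8140 / (1 + 0.086)^8 = £68,255.8140 / 1.934811 = £35,277.76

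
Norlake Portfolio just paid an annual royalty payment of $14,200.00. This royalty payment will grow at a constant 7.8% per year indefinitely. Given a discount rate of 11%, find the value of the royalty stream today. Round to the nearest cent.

$478362.50

D₁ = D₀ × (1 + g) = $14,200.00 × 1.078 = $15,307.6000
Growing perpetuity: P = D₁ / (r − g) = $15,307.6000 / (0.11 − 0.078) = $478,362.50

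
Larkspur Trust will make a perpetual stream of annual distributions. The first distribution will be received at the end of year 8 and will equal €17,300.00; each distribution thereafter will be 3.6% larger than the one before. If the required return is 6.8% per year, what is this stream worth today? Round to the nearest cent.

€341112.28

Value at end of year 7: C₁ / (r − g) = €17,300.00 / (0.068 − 0.036) = €540,625.0000
Discount to today: PV = €540,625.0000 / (1 + 0.068)^7 = €540,625.0000 / 1.584889 = €341,112.28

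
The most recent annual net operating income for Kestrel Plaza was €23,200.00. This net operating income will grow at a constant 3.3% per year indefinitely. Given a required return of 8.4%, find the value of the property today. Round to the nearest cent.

€469913.73

D₁ = D₀ × (1 + g) = €23,200.00 × 1.033 = €23,965.6000
Growing perpetuity: P = D₁ / (r − g) = €23,965.6000 / (0.084 − 0.033) = €469,913.73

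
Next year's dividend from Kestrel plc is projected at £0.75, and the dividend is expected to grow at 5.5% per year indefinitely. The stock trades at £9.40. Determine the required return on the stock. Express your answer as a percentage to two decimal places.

P = D₁/(r − g) ⇒ r = D₁/P + g = £0.7500/£9.40 + 0.055 = 0.079787 + 0.055 = 0.134787

13.48%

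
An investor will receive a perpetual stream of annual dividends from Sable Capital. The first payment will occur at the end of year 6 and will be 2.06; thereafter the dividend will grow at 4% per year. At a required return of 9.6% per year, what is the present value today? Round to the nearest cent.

Value at end of year 5: C₁ / (r − g) = 2.06 / (0.096 − 0.04) = 36.7857
Discount to today: PV = 36.7857 / (1 + 0.096)^5 = 36.7857 / 1.581440 = 23.26

23.26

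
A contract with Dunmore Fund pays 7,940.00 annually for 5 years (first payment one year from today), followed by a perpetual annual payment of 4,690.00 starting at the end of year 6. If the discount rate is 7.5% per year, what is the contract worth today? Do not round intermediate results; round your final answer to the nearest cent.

PV of 5-year annuity: 7,940.00 × [1 − (1+0.075)^−5] / 0.075 = 32124.32612
Perpetuity value at year 5: 4,690.00 / 0.075 = 62533.33333
PV of perpetuity: 62533.33333 / (1+0.075)^5 = 43558.13314
Total PV = 32124.32612 + 43558.13314 = 75682.45926

75682.46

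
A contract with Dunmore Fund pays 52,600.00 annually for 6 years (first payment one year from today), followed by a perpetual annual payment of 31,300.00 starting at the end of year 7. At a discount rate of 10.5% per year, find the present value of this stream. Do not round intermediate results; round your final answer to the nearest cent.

389518.66

PV of 6-year annuity: 52,600.00 × [1 − (1+0.105)^−6] / 0.105 = 225768.63580
Perpetuity value at year 6: 31,300.00 / 0.105 = 298095.23810
PV of perpetuity: 298095.23810 / (1+0.105)^6 = 163750.02326
Total PV = 225768.63580 + 163750.02326 = 389518.65905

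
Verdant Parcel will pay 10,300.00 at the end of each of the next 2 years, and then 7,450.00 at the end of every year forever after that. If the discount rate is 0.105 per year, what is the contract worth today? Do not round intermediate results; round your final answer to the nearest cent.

75865.67

PV of 2-year annuity: 10,300.00 × [1 − (1+0.105)^−2] / 0.105 = 17756.80269
Perpetuity value at year 2: 7,450.00 / 0.105 = 70952.38095
PV of perpetuity: 70952.38095 / (1+0.105)^2 = 58108.86833
Total PV = 17756.80269 + 58108.86833 = 75865.67102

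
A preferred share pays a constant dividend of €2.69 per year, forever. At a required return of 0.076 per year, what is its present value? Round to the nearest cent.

Level perpetuity: PV = C / r = €2.69 / 0.076 = €35.39

€35.39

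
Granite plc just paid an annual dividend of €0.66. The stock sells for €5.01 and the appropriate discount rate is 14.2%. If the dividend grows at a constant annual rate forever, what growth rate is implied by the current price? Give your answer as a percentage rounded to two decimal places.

0.91%

P = D₀(1+g)/(r−g) ⇒ P(r−g) = D₀(1+g) ⇒ g(P+D₀) = P·r − D₀
g = (P·r − D₀)/(P + D₀) = (€5.01×0.142 − €0.66) / (€5.01 + €0.66) = 0.009069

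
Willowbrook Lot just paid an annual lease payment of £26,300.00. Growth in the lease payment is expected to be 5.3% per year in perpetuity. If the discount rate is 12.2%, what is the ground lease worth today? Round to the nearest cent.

£401360.87

D₁ = D₀ × (1 + g) = £26,300.00 × 1.053 = £27,693.9000
Growing perpetuity: P = D₁ / (r − g) = £27,693.9000 / (0.122 − 0.053) = £401,360.87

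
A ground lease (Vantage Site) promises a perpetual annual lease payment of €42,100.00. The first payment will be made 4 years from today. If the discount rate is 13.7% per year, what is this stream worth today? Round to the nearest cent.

€209064.42

Value at end of year 3: C / r = €42,100.00 / 0.137 = €307,299.2701
Discount to today: PV = €307,299.2701 / (1 + 0.137)^3 = €307,299.2701 / 1.469878 = €209,064.42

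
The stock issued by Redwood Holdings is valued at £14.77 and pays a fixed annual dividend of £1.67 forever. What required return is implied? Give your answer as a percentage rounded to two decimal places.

11.31%

P = C/r ⇒ r = C/P = £1.67/£14.77 = 0.113067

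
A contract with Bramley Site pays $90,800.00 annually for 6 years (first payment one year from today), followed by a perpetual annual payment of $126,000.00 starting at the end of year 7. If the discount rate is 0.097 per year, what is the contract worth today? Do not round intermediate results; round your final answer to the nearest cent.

$1144306.66

PV of 6-year annuity: $90,800.00 × [1 − (1+0.097)^−6] / 0.097 = 398958.73312
Perpetuity value at year 6: $126,000.00 / 0.097 = 1298969.07216
PV of perpetuity: 1298969.07216 / (1+0.097)^6 = 745347.92268
Total PV = 398958.73312 + 745347.92268 = 1144306.65580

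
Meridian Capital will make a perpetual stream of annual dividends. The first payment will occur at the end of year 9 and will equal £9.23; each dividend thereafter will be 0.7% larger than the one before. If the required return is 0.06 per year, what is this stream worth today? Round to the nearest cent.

£109.26

Value at end of year 8: C₁ / (r − g) = £9.23 / (0.06 − 0.007) = £174.1509
Discount to today: PV = £174.1509 / (1 + 0.06)^8 = £174.1509 / 1.593848 = £109.26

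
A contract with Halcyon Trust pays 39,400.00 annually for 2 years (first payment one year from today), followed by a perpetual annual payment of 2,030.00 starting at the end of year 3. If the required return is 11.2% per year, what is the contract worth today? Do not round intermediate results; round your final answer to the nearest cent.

81952.44

PV of 2-year annuity: 39,400.00 × [1 − (1+0.112)^−2] / 0.112 = 67294.65349
Perpetuity value at year 2: 2,030.00 / 0.112 = 18125.00000
PV of perpetuity: 18125.00000 / (1+0.112)^2 = 14657.78816
Total PV = 67294.65349 + 14657.78816 = 81952.44164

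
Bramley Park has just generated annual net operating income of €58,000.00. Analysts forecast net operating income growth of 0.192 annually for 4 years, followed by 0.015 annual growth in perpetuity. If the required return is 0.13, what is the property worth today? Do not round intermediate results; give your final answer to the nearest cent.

D_1 = 69136.00000
D_2 = 82410.11200
D_3 = 98232.85350
D_4 = 117093.56138
Terminal value at year 4: TV = D_4×(1+g_2)/(r−g_2) = 118849.96480/0.115 = 1033477.95476
P_0 = D_1/(1+r)^1 + D_2/(1+r)^2 + D_3/(1+r)^3 + D_4/(1+r)^4 + TV/(1+r)^4
    = 61182.30088 + 64539.20589 + 68080.29506 + 71815.67408 + 633851.38430 = 899468.86022

€899468.86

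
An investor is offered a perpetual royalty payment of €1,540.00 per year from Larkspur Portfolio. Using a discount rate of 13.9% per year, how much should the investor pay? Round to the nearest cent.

€11079.14

Level perpetuity: PV = C / r = €1,540.00 / 0.139 = €11,079.14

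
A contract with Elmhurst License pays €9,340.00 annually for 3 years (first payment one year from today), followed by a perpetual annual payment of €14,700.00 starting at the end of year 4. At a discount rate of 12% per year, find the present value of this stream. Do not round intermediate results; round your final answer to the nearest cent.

€109626.18

PV of 3-year annuity: €9,340.00 × [1 − (1+0.12)^−3] / 0.12 = 22433.10405
Perpetuity value at year 3: €14,700.00 / 0.12 = 122500.00000
PV of perpetuity: 122500.00000 / (1+0.12)^3 = 87193.08036
Total PV = 22433.10405 + 87193.08036 = 109626.18440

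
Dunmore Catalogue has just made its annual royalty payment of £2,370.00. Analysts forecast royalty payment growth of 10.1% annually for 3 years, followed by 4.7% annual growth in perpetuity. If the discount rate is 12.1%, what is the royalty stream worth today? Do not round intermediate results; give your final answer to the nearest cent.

D_1 = 2609.37000
D_2 = 2872.91637
D_3 = 3163.08092
Terminal value at year 3: TV = D_3×(1+g_2)/(r−g_2) = 3311.74573/0.074 = 44753.32063
P_0 = D_1/(1+r)^1 + D_2/(1+r)^2 + D_3/(1+r)^3 + TV/(1+r)^3
    = 2327.71632 + 2286.18704 + 2245.39869 + 31769.35716 = 38628.65921

£38628.66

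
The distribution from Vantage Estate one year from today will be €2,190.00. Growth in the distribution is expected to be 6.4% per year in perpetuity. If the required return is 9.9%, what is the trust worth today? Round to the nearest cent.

Growing perpetuity: P = D₁ / (r − g) = €2,190.0000 / (0.099 − 0.064) = €62,571.43

€62571.43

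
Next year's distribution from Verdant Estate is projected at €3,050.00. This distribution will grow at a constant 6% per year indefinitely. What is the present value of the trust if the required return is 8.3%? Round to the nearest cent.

Growing perpetuity: P = D₁ / (r − g) = €3,050.0000 / (0.083 − 0.06) = €132,608.70

€132608.70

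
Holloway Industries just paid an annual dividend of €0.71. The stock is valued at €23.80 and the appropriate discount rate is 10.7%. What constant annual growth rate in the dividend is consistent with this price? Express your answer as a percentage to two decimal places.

P = D₀(1+g)/(r−g) ⇒ P(r−g) = D₀(1+g) ⇒ g(P+D₀) = P·r − D₀
g = (P·r − D₀)/(P + D₀) = (€23.80×0.107 − €0.71) / (€23.80 + €0.71) = 0.074933

7.49%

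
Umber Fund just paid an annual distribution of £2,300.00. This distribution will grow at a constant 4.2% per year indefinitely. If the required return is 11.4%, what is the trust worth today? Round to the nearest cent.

D₁ = D₀ × (1 + g) = £2,300.00 × 1.042 = £2,396.6000
Growing perpetuity: P = D₁ / (r − g) = £2,396.6000 / (0.114 − 0.042) = £33,286.11

£33286.11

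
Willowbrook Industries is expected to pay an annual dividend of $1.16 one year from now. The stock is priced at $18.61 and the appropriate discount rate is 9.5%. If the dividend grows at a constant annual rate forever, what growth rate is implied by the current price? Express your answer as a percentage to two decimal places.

P = D₁/(r−g) ⇒ g = r − D₁/P = 0.095 − $1.16/$18.61 = 0.032668

3.27%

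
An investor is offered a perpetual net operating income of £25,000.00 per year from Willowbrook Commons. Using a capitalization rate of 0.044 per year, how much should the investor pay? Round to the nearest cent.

£568181.82

Level perpetuity: PV = C / r = £25,000.00 / 0.044 = £568,181.82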